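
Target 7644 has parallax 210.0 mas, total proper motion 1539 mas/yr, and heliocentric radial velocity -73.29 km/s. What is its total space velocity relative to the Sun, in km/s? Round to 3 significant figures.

d = 1/p = 1/0.2100″ = 4.7619 pc.
μ = 1539 mas/yr = 1.539 ″/yr.
v_t = 4.740 μ d = 4.740 × 1.539 × 4.7619 = 34.737 km/s.
v = √(v_r² + v_t²) = √((-73.29)² + 34.737²) = √6578.08 = 81.105 km/s.

81.1 km/s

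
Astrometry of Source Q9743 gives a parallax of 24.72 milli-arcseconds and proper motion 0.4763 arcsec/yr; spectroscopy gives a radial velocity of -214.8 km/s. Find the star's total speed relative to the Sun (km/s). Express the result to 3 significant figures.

233 km/s

d = 1/p = 1/0.02472″ = 40.453 pc.
v_t = 4.740 μ d = 4.740 × 0.4763 × 40.453 = 91.329 km/s.
v = √(v_r² + v_t²) = √((-214.8)² + 91.329²) = √54480 = 233.41 km/s.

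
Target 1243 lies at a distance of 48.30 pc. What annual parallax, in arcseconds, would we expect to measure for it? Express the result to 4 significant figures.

p = 1/d = 1/48.3 = 0.020704 arcsec.

0.02070 arcsec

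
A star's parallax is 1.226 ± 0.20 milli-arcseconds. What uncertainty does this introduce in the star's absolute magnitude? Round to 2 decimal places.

M = m − 5 log₁₀ d + 5 = m + 5 log₁₀ p + 5, so ∂M/∂p = 5/(p ln 10).
σ_M = (5/ln 10) · (σ_p/p) = 2.1715 × 0.20/1.226 = 2.1715 × 0.16313 = 0.35424.

σ_M = 0.35 mag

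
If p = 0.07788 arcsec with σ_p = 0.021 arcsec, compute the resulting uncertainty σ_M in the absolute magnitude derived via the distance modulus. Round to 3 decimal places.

M = m − 5 log₁₀ d + 5 = m + 5 log₁₀ p + 5, so ∂M/∂p = 5/(p ln 10).
σ_M = (5/ln 10) · (σ_p/p) = 2.1715 × 0.021/0.07788 = 2.1715 × 0.26965 = 0.58554.

σ_M = 0.586 mag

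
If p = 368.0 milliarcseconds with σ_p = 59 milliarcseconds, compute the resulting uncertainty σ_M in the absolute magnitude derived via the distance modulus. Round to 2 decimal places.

M = m − 5 log₁₀ d + 5 = m + 5 log₁₀ p + 5, so ∂M/∂p = 5/(p ln 10).
σ_M = (5/ln 10) · (σ_p/p) = 2.1715 × 59/368.0 = 2.1715 × 0.16033 = 0.34816.

σ_M = 0.35 mag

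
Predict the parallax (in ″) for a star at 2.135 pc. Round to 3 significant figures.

p = 1/d = 1/2.135 = 0.46838 arcsec.

0.468 ″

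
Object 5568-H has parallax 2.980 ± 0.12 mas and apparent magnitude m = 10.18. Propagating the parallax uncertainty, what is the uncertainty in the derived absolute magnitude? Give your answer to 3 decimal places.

σ_M = 0.087 mag

M = m − 5 log₁₀ d + 5 = m + 5 log₁₀ p + 5, so ∂M/∂p = 5/(p ln 10).
σ_M = (5/ln 10) · (σ_p/p) = 2.1715 × 0.12/2.980 = 2.1715 × 0.040268 = 0.087442.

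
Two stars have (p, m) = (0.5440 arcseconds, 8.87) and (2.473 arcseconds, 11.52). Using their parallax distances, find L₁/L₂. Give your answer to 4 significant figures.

d₁ = 1/p₁ = 1/0.5440″ = 1.8382 pc; d₂ = 1/p₂ = 1/2.473″ = 0.40437 pc.
M₁ = m₁ − 5 log₁₀ d₁ + 5 = 8.87 − 1.3220 + 5 = 12.5480.
M₂ = 11.52 − (-1.9661) + 5 = 18.4861.
L₁/L₂ = 10^(0.4(M₂ − M₁)) = 10^(0.4 × 5.9381) = 10^2.37524 = 237.27.

L₁/L₂ = 237.3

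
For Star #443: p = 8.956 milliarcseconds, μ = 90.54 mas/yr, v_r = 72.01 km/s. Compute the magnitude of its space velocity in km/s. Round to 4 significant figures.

d = 1/p = 1/0.008956″ = 111.66 pc.
μ = 90.54 mas/yr = 0.09054 ″/yr.
v_t = 4.740 μ d = 4.740 × 0.09054 × 111.66 = 47.92 km/s.
v = √(v_r² + v_t²) = √(72.01² + 47.92²) = √7481.77 = 86.497 km/s.

86.50 km/s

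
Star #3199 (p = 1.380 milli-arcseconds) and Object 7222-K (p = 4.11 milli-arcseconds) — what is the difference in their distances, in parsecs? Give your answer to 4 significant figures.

d_A = 1/0.001380″ = 724.64 pc; d_B = 1/0.004110″ = 243.31 pc.
|d_B − d_A| = |243.31 − 724.64| = 481.33 pc.

481.3 pc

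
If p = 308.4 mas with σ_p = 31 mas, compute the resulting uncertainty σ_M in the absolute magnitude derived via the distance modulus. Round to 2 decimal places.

M = m − 5 log₁₀ d + 5 = m + 5 log₁₀ p + 5, so ∂M/∂p = 5/(p ln 10).
σ_M = (5/ln 10) · (σ_p/p) = 2.1715 × 31/308.4 = 2.1715 × 0.10052 = 0.21828.

σ_M = 0.22 mag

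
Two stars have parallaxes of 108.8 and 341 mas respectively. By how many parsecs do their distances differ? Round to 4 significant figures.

d_A = 1/0.1088″ = 9.1912 pc; d_B = 1/0.3410″ = 2.9326 pc.
|d_B − d_A| = |2.9326 − 9.1912| = 6.2586 pc.

6.259 pc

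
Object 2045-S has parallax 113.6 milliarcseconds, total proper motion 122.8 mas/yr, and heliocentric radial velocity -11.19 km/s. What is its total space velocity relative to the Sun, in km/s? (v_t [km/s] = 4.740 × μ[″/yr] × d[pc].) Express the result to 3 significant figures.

d = 1/p = 1/0.1136″ = 8.8028 pc.
μ = 122.8 mas/yr = 0.1228 ″/yr.
v_t = 4.740 μ d = 4.740 × 0.1228 × 8.8028 = 5.1239 km/s.
v = √(v_r² + v_t²) = √((-11.19)² + 5.1239²) = √151.47 = 12.307 km/s.

12.3 km/s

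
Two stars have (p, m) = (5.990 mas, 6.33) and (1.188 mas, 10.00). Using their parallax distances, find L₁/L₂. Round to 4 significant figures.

d₁ = 1/p₁ = 1/0.005990″ = 166.94 pc; d₂ = 1/p₂ = 1/0.001188″ = 841.75 pc.
M₁ = m₁ − 5 log₁₀ d₁ + 5 = 6.33 − 11.1128 + 5 = 0.2172.
M₂ = 10.00 − 14.6259 + 5 = 0.3741.
L₁/L₂ = 10^(0.4(M₂ − M₁)) = 10^(0.4 × 0.1569) = 10^0.06276 = 1.1555.

L₁/L₂ = 1.156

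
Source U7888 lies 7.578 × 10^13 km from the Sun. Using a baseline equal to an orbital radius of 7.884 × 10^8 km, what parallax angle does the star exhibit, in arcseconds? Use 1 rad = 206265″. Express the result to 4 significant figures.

2.146 arcsec

θ ≈ B/d = (7.884 × 10^8) / (7.578 × 10^13) = 1.0404 × 10^-5 rad.
In arcseconds: 1.0404 × 10^-5 × 206265 = 2.146″.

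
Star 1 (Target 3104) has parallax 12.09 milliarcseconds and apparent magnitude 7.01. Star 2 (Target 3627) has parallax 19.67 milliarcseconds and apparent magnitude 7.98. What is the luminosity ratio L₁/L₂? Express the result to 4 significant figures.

d₁ = 1/p₁ = 1/0.01209″ = 82.713 pc; d₂ = 1/p₂ = 1/0.01967″ = 50.839 pc.
M₁ = m₁ − 5 log₁₀ d₁ + 5 = 7.01 − 9.5879 + 5 = 2.4221.
M₂ = 7.98 − 8.5310 + 5 = 4.4490.
L₁/L₂ = 10^(0.4(M₂ − M₁)) = 10^(0.4 × 2.0269) = 10^0.81076 = 6.4679.

L₁/L₂ = 6.468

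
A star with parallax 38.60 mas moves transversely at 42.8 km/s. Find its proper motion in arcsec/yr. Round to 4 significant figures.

d = 1/p = 1/0.03860″ = 25.907 pc.
μ = v_t / (4.74 d) = 42.8 / (4.74 × 25.907) = 42.8 / 122.8 = 0.34853 ″/yr.

0.3485 arcsec/yr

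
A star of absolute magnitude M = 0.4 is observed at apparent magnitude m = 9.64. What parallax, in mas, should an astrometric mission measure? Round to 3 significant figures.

m − M = 9.64 − 0.4 = 9.24.
d = 10^((m−M)/5 + 1) = 10^2.848 = 704.69 pc.
p = 1/d = 1/704.69 = 0.0014191 arcsec = 1.4191 mas.

1.42 mas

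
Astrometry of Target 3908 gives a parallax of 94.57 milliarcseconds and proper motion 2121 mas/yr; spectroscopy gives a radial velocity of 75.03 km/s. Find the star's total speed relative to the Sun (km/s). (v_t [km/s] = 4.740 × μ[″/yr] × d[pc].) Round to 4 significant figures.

130.1 km/s

d = 1/p = 1/0.09457″ = 10.574 pc.
μ = 2121 mas/yr = 2.121 ″/yr.
v_t = 4.740 μ d = 4.740 × 2.121 × 10.574 = 106.31 km/s.
v = √(v_r² + v_t²) = √(75.03² + 106.31²) = √16931.3 = 130.12 km/s.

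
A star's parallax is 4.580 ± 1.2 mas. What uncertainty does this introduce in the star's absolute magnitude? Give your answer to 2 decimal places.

σ_M = 0.57 mag

M = m − 5 log₁₀ d + 5 = m + 5 log₁₀ p + 5, so ∂M/∂p = 5/(p ln 10).
σ_M = (5/ln 10) · (σ_p/p) = 2.1715 × 1.2/4.580 = 2.1715 × 0.26201 = 0.56895.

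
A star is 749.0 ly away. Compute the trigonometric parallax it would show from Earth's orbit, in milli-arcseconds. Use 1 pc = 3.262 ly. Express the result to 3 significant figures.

4.36 mas

d = 749.0 ly ÷ 3.262 = 229.61 pc.
p = 1/d = 1/229.61 = 0.0043552 arcsec.
= 0.0043552 × 1000 = 4.3552 mas.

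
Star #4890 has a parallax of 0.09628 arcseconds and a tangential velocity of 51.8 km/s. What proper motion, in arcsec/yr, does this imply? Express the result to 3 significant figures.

d = 1/p = 1/0.09628″ = 10.386 pc.
μ = v_t / (4.74 d) = 51.8 / (4.74 × 10.386) = 51.8 / 49.23 = 1.0522 ″/yr.

1.05 arcsec/yr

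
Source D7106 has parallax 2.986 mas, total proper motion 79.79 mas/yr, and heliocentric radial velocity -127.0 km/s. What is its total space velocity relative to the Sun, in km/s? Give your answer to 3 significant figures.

179 km/s

d = 1/p = 1/0.002986″ = 334.9 pc.
μ = 79.79 mas/yr = 0.07979 ″/yr.
v_t = 4.740 μ d = 4.740 × 0.07979 × 334.9 = 126.66 km/s.
v = √(v_r² + v_t²) = √((-127.0)² + 126.66²) = √32171.8 = 179.36 km/s.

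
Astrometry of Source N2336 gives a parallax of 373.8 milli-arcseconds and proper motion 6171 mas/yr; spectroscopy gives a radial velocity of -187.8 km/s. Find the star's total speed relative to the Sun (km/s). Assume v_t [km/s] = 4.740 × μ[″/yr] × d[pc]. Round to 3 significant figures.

203 km/s

d = 1/p = 1/0.3738″ = 2.6752 pc.
μ = 6171 mas/yr = 6.171 ″/yr.
v_t = 4.740 μ d = 4.740 × 6.171 × 2.6752 = 78.251 km/s.
v = √(v_r² + v_t²) = √((-187.8)² + 78.251²) = √41392.1 = 203.45 km/s.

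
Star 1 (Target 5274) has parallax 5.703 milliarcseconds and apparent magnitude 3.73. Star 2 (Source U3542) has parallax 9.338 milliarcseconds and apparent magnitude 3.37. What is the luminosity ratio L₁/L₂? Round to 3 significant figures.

d₁ = 1/p₁ = 1/0.005703″ = 175.35 pc; d₂ = 1/p₂ = 1/0.009338″ = 107.09 pc.
M₁ = m₁ − 5 log₁₀ d₁ + 5 = 3.73 − 11.2195 + 5 = -2.4895.
M₂ = 3.37 − 10.1487 + 5 = -1.7787.
L₁/L₂ = 10^(0.4(M₂ − M₁)) = 10^(0.4 × 0.7108) = 10^0.28432 = 1.9245.

L₁/L₂ = 1.92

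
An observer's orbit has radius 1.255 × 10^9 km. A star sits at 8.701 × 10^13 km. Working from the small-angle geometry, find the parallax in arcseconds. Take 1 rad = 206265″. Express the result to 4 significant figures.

2.975 arcsec

θ ≈ B/d = (1.255 × 10^9) / (8.701 × 10^13) = 1.4424 × 10^-5 rad.
In arcseconds: 1.4424 × 10^-5 × 206265 = 2.9752″.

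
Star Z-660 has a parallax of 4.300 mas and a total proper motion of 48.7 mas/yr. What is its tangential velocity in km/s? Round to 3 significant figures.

d = 1/p = 1/0.004300″ = 232.56 pc.
μ = 48.7 mas/yr = 0.0487 ″/yr.
v_t = 4.74 × μ × d = 4.74 × 0.0487 × 232.56 = 53.684 km/s.

53.7 km/s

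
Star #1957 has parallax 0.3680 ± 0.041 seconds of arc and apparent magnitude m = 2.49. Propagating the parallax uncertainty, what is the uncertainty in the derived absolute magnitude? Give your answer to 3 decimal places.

σ_M = 0.242 mag

M = m − 5 log₁₀ d + 5 = m + 5 log₁₀ p + 5, so ∂M/∂p = 5/(p ln 10).
σ_M = (5/ln 10) · (σ_p/p) = 2.1715 × 0.041/0.3680 = 2.1715 × 0.11141 = 0.24193.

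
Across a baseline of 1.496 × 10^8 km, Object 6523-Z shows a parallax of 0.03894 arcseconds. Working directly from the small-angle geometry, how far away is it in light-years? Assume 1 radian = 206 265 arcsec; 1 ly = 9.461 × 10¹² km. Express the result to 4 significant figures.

θ = 0.03894″ = 0.03894/206265 = 1.8879 × 10^-7 rad.
d = B/θ = (1.496 × 10^8) / (1.8879 × 10^-7) = 7.9241 × 10^14 km = (7.9241 × 10^14) / (9.461 × 10^12) ly = 83.755 ly.

83.76 ly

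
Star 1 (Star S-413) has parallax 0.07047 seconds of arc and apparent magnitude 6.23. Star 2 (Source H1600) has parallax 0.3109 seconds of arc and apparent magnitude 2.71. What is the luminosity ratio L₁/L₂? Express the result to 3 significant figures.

d₁ = 1/p₁ = 1/0.07047″ = 14.19 pc; d₂ = 1/p₂ = 1/0.3109″ = 3.2165 pc.
M₁ = m₁ − 5 log₁₀ d₁ + 5 = 6.23 − 5.7599 + 5 = 5.4701.
M₂ = 2.71 − 2.5369 + 5 = 5.1731.
L₁/L₂ = 10^(0.4(M₂ − M₁)) = 10^(0.4 × (-0.2970)) = 10^(-0.11880) = 0.76068.

L₁/L₂ = 0.761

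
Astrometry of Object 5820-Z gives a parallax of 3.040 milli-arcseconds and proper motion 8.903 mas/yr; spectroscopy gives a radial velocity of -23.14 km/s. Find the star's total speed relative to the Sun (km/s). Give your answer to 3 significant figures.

27.0 km/s

d = 1/p = 1/0.003040″ = 328.95 pc.
μ = 8.903 mas/yr = 0.008903 ″/yr.
v_t = 4.740 μ d = 4.740 × 0.008903 × 328.95 = 13.882 km/s.
v = √(v_r² + v_t²) = √((-23.14)² + 13.882²) = √728.17 = 26.985 km/s.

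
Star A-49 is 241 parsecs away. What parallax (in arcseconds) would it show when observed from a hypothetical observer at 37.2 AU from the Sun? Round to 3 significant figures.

p (arcsec) = B (AU) / d (pc).
p = 37.2 / 241 = 0.15436 arcsec.

0.154 arcsec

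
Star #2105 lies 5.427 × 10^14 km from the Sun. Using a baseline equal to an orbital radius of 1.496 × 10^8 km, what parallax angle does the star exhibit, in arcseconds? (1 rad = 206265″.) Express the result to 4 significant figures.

θ ≈ B/d = (1.496 × 10^8) / (5.427 × 10^14) = 2.7566 × 10^-7 rad.
In arcseconds: 2.7566 × 10^-7 × 206265 = 0.056859″.

0.05686 arcsec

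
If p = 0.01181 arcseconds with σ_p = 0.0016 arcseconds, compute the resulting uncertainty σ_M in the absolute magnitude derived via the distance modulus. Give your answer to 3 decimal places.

M = m − 5 log₁₀ d + 5 = m + 5 log₁₀ p + 5, so ∂M/∂p = 5/(p ln 10).
σ_M = (5/ln 10) · (σ_p/p) = 2.1715 × 0.0016/0.01181 = 2.1715 × 0.13548 = 0.29419.

σ_M = 0.294 mag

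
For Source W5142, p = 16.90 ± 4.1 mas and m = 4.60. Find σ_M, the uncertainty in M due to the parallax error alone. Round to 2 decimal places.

σ_M = 0.53 mag

M = m − 5 log₁₀ d + 5 = m + 5 log₁₀ p + 5, so ∂M/∂p = 5/(p ln 10).
σ_M = (5/ln 10) · (σ_p/p) = 2.1715 × 4.1/16.90 = 2.1715 × 0.2426 = 0.52681.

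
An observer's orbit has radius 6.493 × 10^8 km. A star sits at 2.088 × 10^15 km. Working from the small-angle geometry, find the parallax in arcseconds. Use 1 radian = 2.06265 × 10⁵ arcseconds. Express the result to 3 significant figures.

0.0641 arcsec

θ ≈ B/d = (6.493 × 10^8) / (2.088 × 10^15) = 3.1097 × 10^-7 rad.
In arcseconds: 3.1097 × 10^-7 × 206265 = 0.064142″.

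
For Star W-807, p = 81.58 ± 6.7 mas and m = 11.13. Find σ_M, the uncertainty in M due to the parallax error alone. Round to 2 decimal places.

σ_M = 0.18 mag

M = m − 5 log₁₀ d + 5 = m + 5 log₁₀ p + 5, so ∂M/∂p = 5/(p ln 10).
σ_M = (5/ln 10) · (σ_p/p) = 2.1715 × 6.7/81.58 = 2.1715 × 0.082128 = 0.17834.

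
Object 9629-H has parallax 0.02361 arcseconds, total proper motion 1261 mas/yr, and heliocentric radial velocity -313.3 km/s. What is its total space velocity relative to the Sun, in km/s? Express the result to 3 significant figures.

d = 1/p = 1/0.02361″ = 42.355 pc.
μ = 1261 mas/yr = 1.261 ″/yr.
v_t = 4.740 μ d = 4.740 × 1.261 × 42.355 = 253.16 km/s.
v = √(v_r² + v_t²) = √((-313.3)² + 253.16²) = √162247 = 402.8 km/s.

403 km/s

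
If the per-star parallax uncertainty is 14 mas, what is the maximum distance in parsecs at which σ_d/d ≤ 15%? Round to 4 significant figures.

10.71 pc

σ_d/d = σ_p/p, so the condition is σ_p/p ≤ 0.15, i.e. p ≥ σ_p/0.15.
p_min = 14/0.15 = 93.333 mas = 0.093333 arcsec.
d_max = 1/p_min = 1/0.093333 = 10.714 pc.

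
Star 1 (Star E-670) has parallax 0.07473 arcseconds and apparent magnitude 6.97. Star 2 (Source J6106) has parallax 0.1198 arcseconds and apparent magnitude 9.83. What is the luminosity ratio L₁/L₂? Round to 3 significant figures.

d₁ = 1/p₁ = 1/0.07473″ = 13.382 pc; d₂ = 1/p₂ = 1/0.1198″ = 8.3472 pc.
M₁ = m₁ − 5 log₁₀ d₁ + 5 = 6.97 − 5.6326 + 5 = 6.3374.
M₂ = 9.83 − 4.6077 + 5 = 10.2223.
L₁/L₂ = 10^(0.4(M₂ − M₁)) = 10^(0.4 × 3.8849) = 10^1.55396 = 35.806.

L₁/L₂ = 35.8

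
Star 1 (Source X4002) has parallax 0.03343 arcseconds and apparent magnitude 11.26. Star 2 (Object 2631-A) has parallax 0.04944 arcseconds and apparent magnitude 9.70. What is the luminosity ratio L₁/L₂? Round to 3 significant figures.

d₁ = 1/p₁ = 1/0.03343″ = 29.913 pc; d₂ = 1/p₂ = 1/0.04944″ = 20.227 pc.
M₁ = m₁ − 5 log₁₀ d₁ + 5 = 11.26 − 7.3793 + 5 = 8.8807.
M₂ = 9.70 − 6.5297 + 5 = 8.1703.
L₁/L₂ = 10^(0.4(M₂ − M₁)) = 10^(0.4 × (-0.7104)) = 10^(-0.28416) = 0.5198.

L₁/L₂ = 0.520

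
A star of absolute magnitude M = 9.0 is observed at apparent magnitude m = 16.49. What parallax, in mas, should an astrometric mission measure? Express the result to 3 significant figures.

m − M = 16.49 − 9.0 = 7.49.
d = 10^((m−M)/5 + 1) = 10^2.498 = 314.77 pc.
p = 1/d = 1/314.77 = 0.0031769 arcsec = 3.1769 mas.

3.18 mas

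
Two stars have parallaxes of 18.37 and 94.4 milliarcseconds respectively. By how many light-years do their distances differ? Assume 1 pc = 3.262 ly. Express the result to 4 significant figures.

d_A = 1/0.01837″ = 54.437 pc; d_B = 1/0.09440″ = 10.593 pc.
|d_B − d_A| = |10.593 − 54.437| = 43.844 pc = 43.844 × 3.262 ly = 143.02 ly.

143.0 ly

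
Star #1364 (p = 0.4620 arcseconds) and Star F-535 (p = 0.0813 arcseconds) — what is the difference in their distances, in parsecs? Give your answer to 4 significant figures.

d_A = 1/0.4620″ = 2.1645 pc; d_B = 1/0.08130″ = 12.3 pc.
|d_B − d_A| = |12.3 − 2.1645| = 10.136 pc.

10.14 pc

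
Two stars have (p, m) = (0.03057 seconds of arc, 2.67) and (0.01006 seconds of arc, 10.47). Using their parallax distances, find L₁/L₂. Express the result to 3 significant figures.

d₁ = 1/p₁ = 1/0.03057″ = 32.712 pc; d₂ = 1/p₂ = 1/0.01006″ = 99.404 pc.
M₁ = m₁ − 5 log₁₀ d₁ + 5 = 2.67 − 7.5735 + 5 = 0.0965.
M₂ = 10.47 − 9.9870 + 5 = 5.4830.
L₁/L₂ = 10^(0.4(M₂ − M₁)) = 10^(0.4 × 5.3865) = 10^2.15460 = 142.76.

L₁/L₂ = 143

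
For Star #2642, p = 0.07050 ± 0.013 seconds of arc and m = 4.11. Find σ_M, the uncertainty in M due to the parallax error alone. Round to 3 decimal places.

M = m − 5 log₁₀ d + 5 = m + 5 log₁₀ p + 5, so ∂M/∂p = 5/(p ln 10).
σ_M = (5/ln 10) · (σ_p/p) = 2.1715 × 0.013/0.07050 = 2.1715 × 0.1844 = 0.40042.

σ_M = 0.400 mag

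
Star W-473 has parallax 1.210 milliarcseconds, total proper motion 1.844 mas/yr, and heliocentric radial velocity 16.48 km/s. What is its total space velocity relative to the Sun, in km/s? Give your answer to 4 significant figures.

17.99 km/s

d = 1/p = 1/0.001210″ = 826.45 pc.
μ = 1.844 mas/yr = 0.001844 ″/yr.
v_t = 4.740 μ d = 4.740 × 0.001844 × 826.45 = 7.2236 km/s.
v = √(v_r² + v_t²) = √(16.48² + 7.2236²) = √323.771 = 17.994 km/s.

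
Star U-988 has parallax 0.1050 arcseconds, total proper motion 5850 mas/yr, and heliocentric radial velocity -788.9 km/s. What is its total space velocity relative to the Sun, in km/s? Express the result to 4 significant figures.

831.9 km/s

d = 1/p = 1/0.1050″ = 9.5238 pc.
μ = 5850 mas/yr = 5.850 ″/yr.
v_t = 4.740 μ d = 4.740 × 5.850 × 9.5238 = 264.09 km/s.
v = √(v_r² + v_t²) = √((-788.9)² + 264.09²) = √692107 = 831.93 km/s.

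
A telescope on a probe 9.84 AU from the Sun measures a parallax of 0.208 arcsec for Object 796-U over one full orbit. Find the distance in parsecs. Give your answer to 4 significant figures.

47.31 pc

With baseline B (in AU) and parallax p (in arcsec), d = B/p parsecs.
d = 9.84 / 0.208 = 47.308 pc.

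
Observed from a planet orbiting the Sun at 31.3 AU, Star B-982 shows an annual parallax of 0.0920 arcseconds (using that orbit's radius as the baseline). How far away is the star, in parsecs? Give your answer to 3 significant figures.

340 pc

With baseline B (in AU) and parallax p (in arcsec), d = B/p parsecs.
d = 31.3 / 0.0920 = 340.22 pc.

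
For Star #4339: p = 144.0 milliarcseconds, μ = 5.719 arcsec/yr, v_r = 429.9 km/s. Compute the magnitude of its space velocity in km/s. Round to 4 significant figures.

d = 1/p = 1/0.1440″ = 6.9444 pc.
v_t = 4.740 μ d = 4.740 × 5.719 × 6.9444 = 188.25 km/s.
v = √(v_r² + v_t²) = √(429.9² + 188.25²) = √220252 = 469.31 km/s.

469.3 km/s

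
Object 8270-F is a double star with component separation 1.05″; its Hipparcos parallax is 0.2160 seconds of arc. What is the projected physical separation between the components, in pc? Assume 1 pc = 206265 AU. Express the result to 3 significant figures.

d = 1/p = 1/0.2160″ = 4.6296 pc.
At distance d (pc), an angle of θ arcsec spans θ·d AU: s = 1.05 × 4.6296 = 4.8611 AU.
= 4.8611 / 206265 = 2.3567 × 10^-5 pc.

2.36 × 10^-5 pc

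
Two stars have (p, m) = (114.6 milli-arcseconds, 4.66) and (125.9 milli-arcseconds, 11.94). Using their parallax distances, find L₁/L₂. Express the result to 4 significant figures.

L₁/L₂ = 985.6

d₁ = 1/p₁ = 1/0.1146″ = 8.726 pc; d₂ = 1/p₂ = 1/0.1259″ = 7.9428 pc.
M₁ = m₁ − 5 log₁₀ d₁ + 5 = 4.66 − 4.7041 + 5 = 4.9559.
M₂ = 11.94 − 4.4999 + 5 = 12.4401.
L₁/L₂ = 10^(0.4(M₂ − M₁)) = 10^(0.4 × 7.4842) = 10^2.99368 = 985.55.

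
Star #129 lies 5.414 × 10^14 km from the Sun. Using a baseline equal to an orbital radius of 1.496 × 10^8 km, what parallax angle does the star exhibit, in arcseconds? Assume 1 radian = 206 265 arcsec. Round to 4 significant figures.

θ ≈ B/d = (1.496 × 10^8) / (5.414 × 10^14) = 2.7632 × 10^-7 rad.
In arcseconds: 2.7632 × 10^-7 × 206265 = 0.056995″.

0.05700 arcsec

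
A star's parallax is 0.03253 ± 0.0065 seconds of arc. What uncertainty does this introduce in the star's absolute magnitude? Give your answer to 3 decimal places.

M = m − 5 log₁₀ d + 5 = m + 5 log₁₀ p + 5, so ∂M/∂p = 5/(p ln 10).
σ_M = (5/ln 10) · (σ_p/p) = 2.1715 × 0.0065/0.03253 = 2.1715 × 0.19982 = 0.43391.

σ_M = 0.434 mag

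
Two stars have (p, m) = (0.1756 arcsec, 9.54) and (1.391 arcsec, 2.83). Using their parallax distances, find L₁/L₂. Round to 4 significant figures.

d₁ = 1/p₁ = 1/0.1756″ = 5.6948 pc; d₂ = 1/p₂ = 1/1.391″ = 0.71891 pc.
M₁ = m₁ − 5 log₁₀ d₁ + 5 = 9.54 − 3.7774 + 5 = 10.7626.
M₂ = 2.83 − (-0.7166) + 5 = 8.5466.
L₁/L₂ = 10^(0.4(M₂ − M₁)) = 10^(0.4 × (-2.2160)) = 10^(-0.88640) = 0.1299.

L₁/L₂ = 0.1299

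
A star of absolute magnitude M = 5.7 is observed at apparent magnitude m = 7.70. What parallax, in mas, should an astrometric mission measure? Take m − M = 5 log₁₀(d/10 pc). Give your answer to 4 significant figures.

m − M = 7.70 − 5.7 = 2.00.
d = 10^((m−M)/5 + 1) = 10^1.400 = 25.119 pc.
p = 1/d = 1/25.119 = 0.039811 arcsec = 39.811 mas.

39.81 mas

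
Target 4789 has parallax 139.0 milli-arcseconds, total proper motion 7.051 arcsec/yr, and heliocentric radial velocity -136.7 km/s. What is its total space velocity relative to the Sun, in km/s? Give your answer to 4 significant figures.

d = 1/p = 1/0.1390″ = 7.1942 pc.
v_t = 4.740 μ d = 4.740 × 7.051 × 7.1942 = 240.44 km/s.
v = √(v_r² + v_t²) = √((-136.7)² + 240.44²) = √76498.3 = 276.58 km/s.

276.6 km/s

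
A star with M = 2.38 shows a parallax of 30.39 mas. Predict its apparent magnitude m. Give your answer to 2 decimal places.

d = 1/p = 1/0.03039″ = 32.906 pc.
m − M = 5 log₁₀ d − 5 = 5 log₁₀(32.906) − 5 = 7.5864 − 5 = 2.5864.
m = M + (m − M) = 2.38 + 2.5864 = 4.97.

m = 4.97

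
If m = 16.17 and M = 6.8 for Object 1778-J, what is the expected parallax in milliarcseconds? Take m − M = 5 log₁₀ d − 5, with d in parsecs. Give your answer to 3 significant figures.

1.34 mas

m − M = 16.17 − 6.8 = 9.37.
d = 10^((m−M)/5 + 1) = 10^2.874 = 748.17 pc.
p = 1/d = 1/748.17 = 0.0013366 arcsec = 1.3366 mas.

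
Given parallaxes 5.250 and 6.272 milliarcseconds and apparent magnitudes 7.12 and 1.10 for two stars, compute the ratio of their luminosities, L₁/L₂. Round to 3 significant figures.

L₁/L₂ = 0.00558

d₁ = 1/p₁ = 1/0.005250″ = 190.48 pc; d₂ = 1/p₂ = 1/0.006272″ = 159.44 pc.
M₁ = m₁ − 5 log₁₀ d₁ + 5 = 7.12 − 11.3992 + 5 = 0.7208.
M₂ = 1.10 − 11.0130 + 5 = -4.9130.
L₁/L₂ = 10^(0.4(M₂ − M₁)) = 10^(0.4 × (-5.6338)) = 10^(-2.25352) = 0.005578.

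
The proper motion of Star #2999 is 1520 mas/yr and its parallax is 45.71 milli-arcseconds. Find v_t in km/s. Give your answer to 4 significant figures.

d = 1/p = 1/0.04571″ = 21.877 pc.
μ = 1520 mas/yr = 1.52 ″/yr.
v_t = 4.74 × μ × d = 4.74 × 1.52 × 21.877 = 157.62 km/s.

157.6 km/s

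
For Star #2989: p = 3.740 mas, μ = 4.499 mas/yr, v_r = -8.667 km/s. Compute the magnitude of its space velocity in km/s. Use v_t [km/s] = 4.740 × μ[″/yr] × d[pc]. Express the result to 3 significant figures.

d = 1/p = 1/0.003740″ = 267.38 pc.
μ = 4.499 mas/yr = 0.004499 ″/yr.
v_t = 4.740 μ d = 4.740 × 0.004499 × 267.38 = 5.7019 km/s.
v = √(v_r² + v_t²) = √((-8.667)² + 5.7019²) = √107.629 = 10.374 km/s.

10.4 km/s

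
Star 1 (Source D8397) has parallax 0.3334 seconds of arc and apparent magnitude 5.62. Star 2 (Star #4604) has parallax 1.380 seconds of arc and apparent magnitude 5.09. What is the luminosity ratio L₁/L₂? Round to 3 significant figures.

L₁/L₂ = 10.5

d₁ = 1/p₁ = 1/0.3334″ = 2.9994 pc; d₂ = 1/p₂ = 1/1.380″ = 0.72464 pc.
M₁ = m₁ − 5 log₁₀ d₁ + 5 = 5.62 − 2.3852 + 5 = 8.2348.
M₂ = 5.09 − (-0.6994) + 5 = 10.7894.
L₁/L₂ = 10^(0.4(M₂ − M₁)) = 10^(0.4 × 2.5546) = 10^1.02184 = 10.516.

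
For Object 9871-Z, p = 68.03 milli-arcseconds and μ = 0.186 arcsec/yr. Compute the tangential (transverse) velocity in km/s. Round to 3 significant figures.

13.0 km/s

d = 1/p = 1/0.06803″ = 14.699 pc.
v_t = 4.74 × μ × d = 4.74 × 0.186 × 14.699 = 12.959 km/s.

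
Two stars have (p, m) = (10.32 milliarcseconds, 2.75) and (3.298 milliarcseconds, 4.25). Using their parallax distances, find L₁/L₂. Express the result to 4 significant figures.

d₁ = 1/p₁ = 1/0.01032″ = 96.899 pc; d₂ = 1/p₂ = 1/0.003298″ = 303.21 pc.
M₁ = m₁ − 5 log₁₀ d₁ + 5 = 2.75 − 9.9316 + 5 = -2.1816.
M₂ = 4.25 − 12.4087 + 5 = -3.1587.
L₁/L₂ = 10^(0.4(M₂ − M₁)) = 10^(0.4 × (-0.9771)) = 10^(-0.39084) = 0.40659.

L₁/L₂ = 0.4066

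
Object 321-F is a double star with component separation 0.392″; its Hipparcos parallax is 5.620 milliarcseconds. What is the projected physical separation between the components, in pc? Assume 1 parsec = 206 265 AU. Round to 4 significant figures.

0.0003382 pc

d = 1/p = 1/0.005620″ = 177.94 pc.
At distance d (pc), an angle of θ arcsec spans θ·d AU: s = 0.392 × 177.94 = 69.752 AU.
= 69.752 / 206265 = 0.00033817 pc.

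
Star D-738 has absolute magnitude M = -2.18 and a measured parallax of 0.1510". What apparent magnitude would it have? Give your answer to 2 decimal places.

d = 1/p = 1/0.1510″ = 6.6225 pc.
m − M = 5 log₁₀ d − 5 = 5 log₁₀(6.6225) − 5 = 4.1051 − 5 = -0.8949.
m = M + (m − M) = -2.18 + (-0.8949) = -3.07.

m = -3.07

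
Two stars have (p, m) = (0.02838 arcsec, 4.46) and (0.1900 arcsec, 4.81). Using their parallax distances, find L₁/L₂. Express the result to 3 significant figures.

d₁ = 1/p₁ = 1/0.02838″ = 35.236 pc; d₂ = 1/p₂ = 1/0.1900″ = 5.2632 pc.
M₁ = m₁ − 5 log₁₀ d₁ + 5 = 4.46 − 7.7349 + 5 = 1.7251.
M₂ = 4.81 − 3.6062 + 5 = 6.2038.
L₁/L₂ = 10^(0.4(M₂ − M₁)) = 10^(0.4 × 4.4787) = 10^1.79148 = 61.87.

L₁/L₂ = 61.9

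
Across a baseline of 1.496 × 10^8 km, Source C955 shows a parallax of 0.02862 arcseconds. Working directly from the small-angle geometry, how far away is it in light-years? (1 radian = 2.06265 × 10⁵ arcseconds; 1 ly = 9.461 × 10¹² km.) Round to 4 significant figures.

θ = 0.02862″ = 0.02862/206265 = 1.3875 × 10^-7 rad.
d = B/θ = (1.496 × 10^8) / (1.3875 × 10^-7) = 1.0782 × 10^15 km = (1.0782 × 10^15) / (9.461 × 10^12) ly = 113.96 ly.

114.0 ly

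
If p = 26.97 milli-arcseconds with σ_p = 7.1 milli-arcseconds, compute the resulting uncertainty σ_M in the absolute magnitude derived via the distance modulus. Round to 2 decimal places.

M = m − 5 log₁₀ d + 5 = m + 5 log₁₀ p + 5, so ∂M/∂p = 5/(p ln 10).
σ_M = (5/ln 10) · (σ_p/p) = 2.1715 × 7.1/26.97 = 2.1715 × 0.26326 = 0.57167.

σ_M = 0.57 mag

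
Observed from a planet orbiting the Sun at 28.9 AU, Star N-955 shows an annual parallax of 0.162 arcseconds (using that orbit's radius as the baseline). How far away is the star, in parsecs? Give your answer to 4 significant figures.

With baseline B (in AU) and parallax p (in arcsec), d = B/p parsecs.
d = 28.9 / 0.162 = 178.4 pc.

178.4 pc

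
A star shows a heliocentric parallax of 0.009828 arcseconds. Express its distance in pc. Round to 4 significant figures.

101.8 pc

d = 1/p = 1/0.009828 = 101.75 pc.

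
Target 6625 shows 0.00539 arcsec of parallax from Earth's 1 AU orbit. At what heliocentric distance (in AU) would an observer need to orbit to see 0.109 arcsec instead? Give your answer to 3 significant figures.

Parallax scales linearly with baseline: p ∝ B, so B = p_target / p_Earth × 1 AU.
B = 0.109 / 0.00539 = 20.223 AU.

20.2 AU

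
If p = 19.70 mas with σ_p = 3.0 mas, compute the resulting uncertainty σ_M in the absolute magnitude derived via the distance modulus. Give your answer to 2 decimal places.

M = m − 5 log₁₀ d + 5 = m + 5 log₁₀ p + 5, so ∂M/∂p = 5/(p ln 10).
σ_M = (5/ln 10) · (σ_p/p) = 2.1715 × 3.0/19.70 = 2.1715 × 0.15228 = 0.33068.

σ_M = 0.33 mag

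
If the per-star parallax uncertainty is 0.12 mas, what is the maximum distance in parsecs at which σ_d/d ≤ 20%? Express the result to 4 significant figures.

1667 pc

σ_d/d = σ_p/p, so the condition is σ_p/p ≤ 0.20, i.e. p ≥ σ_p/0.20.
p_min = 0.12/0.20 = 0.6 mas = 0.0006 arcsec.
d_max = 1/p_min = 1/0.0006 = 1666.7 pc.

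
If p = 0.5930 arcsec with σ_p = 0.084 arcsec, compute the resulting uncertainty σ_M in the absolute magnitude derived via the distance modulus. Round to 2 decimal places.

M = m − 5 log₁₀ d + 5 = m + 5 log₁₀ p + 5, so ∂M/∂p = 5/(p ln 10).
σ_M = (5/ln 10) · (σ_p/p) = 2.1715 × 0.084/0.5930 = 2.1715 × 0.14165 = 0.30759.

σ_M = 0.31 mag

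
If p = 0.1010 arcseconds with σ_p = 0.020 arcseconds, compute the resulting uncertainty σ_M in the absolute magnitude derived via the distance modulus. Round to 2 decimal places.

σ_M = 0.43 mag

M = m − 5 log₁₀ d + 5 = m + 5 log₁₀ p + 5, so ∂M/∂p = 5/(p ln 10).
σ_M = (5/ln 10) · (σ_p/p) = 2.1715 × 0.020/0.1010 = 2.1715 × 0.19802 = 0.43.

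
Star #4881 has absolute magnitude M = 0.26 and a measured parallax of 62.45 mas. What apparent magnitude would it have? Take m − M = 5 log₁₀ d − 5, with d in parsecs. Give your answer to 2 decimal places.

d = 1/p = 1/0.06245″ = 16.013 pc.
m − M = 5 log₁₀ d − 5 = 5 log₁₀(16.013) − 5 = 6.0224 − 5 = 1.0224.
m = M + (m − M) = 0.26 + 1.0224 = 1.28.

m = 1.28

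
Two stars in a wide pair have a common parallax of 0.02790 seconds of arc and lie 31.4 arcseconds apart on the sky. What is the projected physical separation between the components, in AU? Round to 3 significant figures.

d = 1/p = 1/0.02790″ = 35.842 pc.
At distance d (pc), an angle of θ arcsec spans θ·d AU: s = 31.4 × 35.842 = 1125.4 AU.

1130 AU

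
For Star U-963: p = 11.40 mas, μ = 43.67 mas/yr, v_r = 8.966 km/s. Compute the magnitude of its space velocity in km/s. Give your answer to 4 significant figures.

d = 1/p = 1/0.01140″ = 87.719 pc.
μ = 43.67 mas/yr = 0.04367 ″/yr.
v_t = 4.740 μ d = 4.740 × 0.04367 × 87.719 = 18.157 km/s.
v = √(v_r² + v_t²) = √(8.966² + 18.157²) = √410.066 = 20.25 km/s.

20.25 km/s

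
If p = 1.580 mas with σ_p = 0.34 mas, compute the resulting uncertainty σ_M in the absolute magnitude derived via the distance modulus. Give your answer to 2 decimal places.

M = m − 5 log₁₀ d + 5 = m + 5 log₁₀ p + 5, so ∂M/∂p = 5/(p ln 10).
σ_M = (5/ln 10) · (σ_p/p) = 2.1715 × 0.34/1.580 = 2.1715 × 0.21519 = 0.46729.

σ_M = 0.47 mag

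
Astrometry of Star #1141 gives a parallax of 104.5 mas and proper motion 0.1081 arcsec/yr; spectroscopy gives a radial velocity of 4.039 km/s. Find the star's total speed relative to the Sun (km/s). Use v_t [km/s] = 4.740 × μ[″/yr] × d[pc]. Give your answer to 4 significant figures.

6.353 km/s

d = 1/p = 1/0.1045″ = 9.5694 pc.
v_t = 4.740 μ d = 4.740 × 0.1081 × 9.5694 = 4.9033 km/s.
v = √(v_r² + v_t²) = √(4.039² + 4.9033²) = √40.3559 = 6.3526 km/s.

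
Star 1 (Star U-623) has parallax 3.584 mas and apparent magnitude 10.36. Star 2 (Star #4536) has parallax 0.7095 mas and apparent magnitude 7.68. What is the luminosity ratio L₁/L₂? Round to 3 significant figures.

L₁/L₂ = 0.00332

d₁ = 1/p₁ = 1/0.003584″ = 279.02 pc; d₂ = 1/p₂ = 1/0.0007095″ = 1409.4 pc.
M₁ = m₁ − 5 log₁₀ d₁ + 5 = 10.36 − 12.2282 + 5 = 3.1318.
M₂ = 7.68 − 15.7452 + 5 = -3.0652.
L₁/L₂ = 10^(0.4(M₂ − M₁)) = 10^(0.4 × (-6.1970)) = 10^(-2.47880) = 0.0033205.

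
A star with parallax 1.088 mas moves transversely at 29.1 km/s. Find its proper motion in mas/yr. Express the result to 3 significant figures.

d = 1/p = 1/0.001088″ = 919.12 pc.
μ = v_t / (4.74 d) = 29.1 / (4.74 × 919.12) = 29.1 / 4356.6 = 0.0066795 ″/yr = 6.6795 mas/yr.

6.68 mas/yr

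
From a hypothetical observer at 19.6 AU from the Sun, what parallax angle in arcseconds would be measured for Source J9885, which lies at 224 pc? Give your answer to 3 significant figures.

p (arcsec) = B (AU) / d (pc).
p = 19.6 / 224 = 0.0875 arcsec.

0.0875 arcsec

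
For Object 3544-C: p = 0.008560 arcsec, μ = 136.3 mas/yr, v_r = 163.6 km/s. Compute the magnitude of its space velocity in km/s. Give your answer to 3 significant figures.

d = 1/p = 1/0.008560″ = 116.82 pc.
μ = 136.3 mas/yr = 0.1363 ″/yr.
v_t = 4.740 μ d = 4.740 × 0.1363 × 116.82 = 75.473 km/s.
v = √(v_r² + v_t²) = √(163.6² + 75.473²) = √32461.1 = 180.17 km/s.

180 km/s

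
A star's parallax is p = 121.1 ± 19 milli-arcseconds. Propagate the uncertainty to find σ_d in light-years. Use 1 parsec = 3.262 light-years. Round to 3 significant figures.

4.23 ly

d = 1/p, so σ_d = σ_p / p².
σ_d = 0.0190 / (0.1211)² = 0.0190 / 0.014665 = 1.2956 pc = 1.2956 × 3.262 ly = 4.2262 ly.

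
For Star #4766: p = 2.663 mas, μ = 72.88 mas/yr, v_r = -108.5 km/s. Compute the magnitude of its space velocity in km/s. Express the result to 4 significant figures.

169.1 km/s

d = 1/p = 1/0.002663″ = 375.52 pc.
μ = 72.88 mas/yr = 0.07288 ″/yr.
v_t = 4.740 μ d = 4.740 × 0.07288 × 375.52 = 129.72 km/s.
v = √(v_r² + v_t²) = √((-108.5)² + 129.72²) = √28599.5 = 169.11 km/s.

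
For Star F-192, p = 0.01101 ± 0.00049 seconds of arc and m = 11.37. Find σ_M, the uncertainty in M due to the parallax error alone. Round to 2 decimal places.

σ_M = 0.10 mag

M = m − 5 log₁₀ d + 5 = m + 5 log₁₀ p + 5, so ∂M/∂p = 5/(p ln 10).
σ_M = (5/ln 10) · (σ_p/p) = 2.1715 × 0.00049/0.01101 = 2.1715 × 0.044505 = 0.096643.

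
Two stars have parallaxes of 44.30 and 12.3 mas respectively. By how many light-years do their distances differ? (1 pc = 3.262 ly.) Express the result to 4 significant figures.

d_A = 1/0.04430″ = 22.573 pc; d_B = 1/0.01230″ = 81.301 pc.
|d_B − d_A| = |81.301 − 22.573| = 58.728 pc = 58.728 × 3.262 ly = 191.57 ly.

191.6 ly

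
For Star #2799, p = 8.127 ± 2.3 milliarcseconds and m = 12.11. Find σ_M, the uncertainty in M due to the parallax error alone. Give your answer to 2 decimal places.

M = m − 5 log₁₀ d + 5 = m + 5 log₁₀ p + 5, so ∂M/∂p = 5/(p ln 10).
σ_M = (5/ln 10) · (σ_p/p) = 2.1715 × 2.3/8.127 = 2.1715 × 0.28301 = 0.61456.

σ_M = 0.61 mag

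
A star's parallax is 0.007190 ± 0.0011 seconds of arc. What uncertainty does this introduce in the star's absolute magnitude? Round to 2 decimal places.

M = m − 5 log₁₀ d + 5 = m + 5 log₁₀ p + 5, so ∂M/∂p = 5/(p ln 10).
σ_M = (5/ln 10) · (σ_p/p) = 2.1715 × 0.0011/0.007190 = 2.1715 × 0.15299 = 0.33222.

σ_M = 0.33 mag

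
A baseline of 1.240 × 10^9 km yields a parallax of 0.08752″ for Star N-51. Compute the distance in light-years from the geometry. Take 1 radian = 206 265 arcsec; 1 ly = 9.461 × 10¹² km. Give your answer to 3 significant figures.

θ = 0.08752″ = 0.08752/206265 = 4.2431 × 10^-7 rad.
d = B/θ = (1.240 × 10^9) / (4.2431 × 10^-7) = 2.9224 × 10^15 km = (2.9224 × 10^15) / (9.461 × 10^12) ly = 308.89 ly.

309 ly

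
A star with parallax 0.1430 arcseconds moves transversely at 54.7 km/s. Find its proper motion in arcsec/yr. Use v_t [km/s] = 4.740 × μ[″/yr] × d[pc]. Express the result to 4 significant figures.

d = 1/p = 1/0.1430″ = 6.993 pc.
μ = v_t / (4.74 d) = 54.7 / (4.74 × 6.993) = 54.7 / 33.147 = 1.6502 ″/yr.

1.650 arcsec/yr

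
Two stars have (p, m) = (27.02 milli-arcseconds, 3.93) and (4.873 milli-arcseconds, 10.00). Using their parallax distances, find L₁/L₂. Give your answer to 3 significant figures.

d₁ = 1/p₁ = 1/0.02702″ = 37.01 pc; d₂ = 1/p₂ = 1/0.004873″ = 205.21 pc.
M₁ = m₁ − 5 log₁₀ d₁ + 5 = 3.93 − 7.8416 + 5 = 1.0884.
M₂ = 10.00 − 11.5610 + 5 = 3.4390.
L₁/L₂ = 10^(0.4(M₂ − M₁)) = 10^(0.4 × 2.3506) = 10^0.94024 = 8.7145.

L₁/L₂ = 8.71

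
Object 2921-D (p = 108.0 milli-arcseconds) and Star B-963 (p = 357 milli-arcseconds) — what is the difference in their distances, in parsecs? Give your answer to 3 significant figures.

6.46 pc

d_A = 1/0.1080″ = 9.2593 pc; d_B = 1/0.3570″ = 2.8011 pc.
|d_B − d_A| = |2.8011 − 9.2593| = 6.4582 pc.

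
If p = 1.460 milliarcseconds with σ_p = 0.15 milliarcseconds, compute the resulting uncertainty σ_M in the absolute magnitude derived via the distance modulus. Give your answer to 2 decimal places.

M = m − 5 log₁₀ d + 5 = m + 5 log₁₀ p + 5, so ∂M/∂p = 5/(p ln 10).
σ_M = (5/ln 10) · (σ_p/p) = 2.1715 × 0.15/1.460 = 2.1715 × 0.10274 = 0.2231.

σ_M = 0.22 mag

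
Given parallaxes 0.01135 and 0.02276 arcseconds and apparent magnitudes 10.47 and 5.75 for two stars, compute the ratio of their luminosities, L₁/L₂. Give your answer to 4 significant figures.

L₁/L₂ = 0.05204

d₁ = 1/p₁ = 1/0.01135″ = 88.106 pc; d₂ = 1/p₂ = 1/0.02276″ = 43.937 pc.
M₁ = m₁ − 5 log₁₀ d₁ + 5 = 10.47 − 9.7250 + 5 = 5.7450.
M₂ = 5.75 − 8.2142 + 5 = 2.5358.
L₁/L₂ = 10^(0.4(M₂ − M₁)) = 10^(0.4 × (-3.2092)) = 10^(-1.28368) = 0.052038.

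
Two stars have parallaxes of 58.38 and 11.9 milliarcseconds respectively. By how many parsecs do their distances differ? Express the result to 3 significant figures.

66.9 pc

d_A = 1/0.05838″ = 17.129 pc; d_B = 1/0.01190″ = 84.034 pc.
|d_B − d_A| = |84.034 − 17.129| = 66.905 pc.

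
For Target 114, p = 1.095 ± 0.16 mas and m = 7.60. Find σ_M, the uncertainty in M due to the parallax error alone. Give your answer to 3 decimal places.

M = m − 5 log₁₀ d + 5 = m + 5 log₁₀ p + 5, so ∂M/∂p = 5/(p ln 10).
σ_M = (5/ln 10) · (σ_p/p) = 2.1715 × 0.16/1.095 = 2.1715 × 0.14612 = 0.3173.

σ_M = 0.317 mag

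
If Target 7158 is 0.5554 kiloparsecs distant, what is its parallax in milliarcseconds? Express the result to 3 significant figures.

1.80 mas

d = 0.5554 kpc = 555.4 pc.
p = 1/d = 1/555.4 = 0.0018005 arcsec.
= 0.0018005 × 1000 = 1.8005 mas.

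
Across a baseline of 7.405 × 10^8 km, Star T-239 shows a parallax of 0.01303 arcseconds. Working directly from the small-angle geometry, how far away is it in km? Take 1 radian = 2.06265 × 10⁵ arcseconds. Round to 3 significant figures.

θ = 0.01303″ = 0.01303/206265 = 6.3171 × 10^-8 rad.
d = B/θ = (7.405 × 10^8) / (6.3171 × 10^-8) = 1.1722 × 10^16 km.

1.17 × 10^16 km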